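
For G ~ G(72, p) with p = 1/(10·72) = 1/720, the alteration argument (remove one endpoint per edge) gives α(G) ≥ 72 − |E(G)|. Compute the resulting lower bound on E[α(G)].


E[|E(G)|] = C(72, 2)·p = 2556 · (1/720) = 71/20.
E[α(G)] ≥ n − E[|E(G)|] = 72 − 71/20 = 1369/20.
Numerically: ≈ 68.450000.
(This is only a lower bound; the true E[α(G)] may be larger.)

E[α(G)] ≥ 1369/20 ≈ 68.450000.


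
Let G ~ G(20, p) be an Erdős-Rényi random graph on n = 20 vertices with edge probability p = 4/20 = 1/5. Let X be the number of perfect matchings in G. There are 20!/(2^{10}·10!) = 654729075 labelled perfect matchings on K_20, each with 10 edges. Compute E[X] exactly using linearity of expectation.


K_20 has 20!/(2^{10}·10!) = 654729075 labelled perfect matchings.
For each such perfect matching H, let X_H = 1 if all 10 edges of H are present in G. Then P[X_H = 1] = p^{10} = (1/5)^{10} = 1/9765625.
By linearity of expectation: E[X] = Σ_H E[X_H] = 654729075 · p^{10} = 654729075 · 1/9765625 = 26189163/390625.
Numerically: E[X] ≈ 67.0443.

E[X] = 654729075 · (1/5)^{10} = 26189163/390625 ≈ 67.0443.


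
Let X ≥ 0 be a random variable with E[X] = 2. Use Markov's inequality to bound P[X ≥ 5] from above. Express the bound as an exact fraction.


μ = E[X] = 2, a = 5.
Markov: P[X ≥ 5] ≤ μ/a = (2)/5 = 2/5.
Numerically: ≈ 0.40000.
(Since a = 5 > μ = 2.00000, the bound 2/5 is < 1 and informative.)

P[X ≥ 5] ≤ 2/5 ≈ 0.40000.


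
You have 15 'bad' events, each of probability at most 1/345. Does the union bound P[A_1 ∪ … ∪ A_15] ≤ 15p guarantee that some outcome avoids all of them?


Union bound: P[∪_{i=1}^{15} A_i] ≤ Σ_i P[A_i] ≤ 15·p = 15·(1/345) = 1/23.
Numerically: 1/23 ≈ 0.043478.
Is 1/23 < 1? YES.
Since P[∪ A_i] ≤ 1/23 < 1, the complement has P[∩ A_i^c] ≥ 1 − 1/23 = 22/23 > 0, so some outcome avoids every A_i.

15·p = 1/23 ≈ 0.043478; existence CERTIFIED by the union bound.


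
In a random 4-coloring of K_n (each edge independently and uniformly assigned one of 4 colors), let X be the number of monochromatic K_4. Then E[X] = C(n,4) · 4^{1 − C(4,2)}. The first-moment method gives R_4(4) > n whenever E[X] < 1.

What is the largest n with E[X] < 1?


We need C(n, 4) · 4^{1 − 6} < 1, i.e. C(n, 4) < 4^{6 − 1} = 1024.
Check values of n near the boundary:
  n = 9: C(9, 4) = 126; 126 < 1024? YES
  n = 10: C(10, 4) = 210; 210 < 1024? YES
  n = 11: C(11, 4) = 330; 330 < 1024? YES
  n = 12: C(12, 4) = 495; 495 < 1024? YES
  n = 13: C(13, 4) = 715; 715 < 1024? YES
  n = 14: C(14, 4) = 1001; 1001 < 1024? YES
  n = 15: C(15, 4) = 1365; 1365 < 1024? NO
The largest n with C(n, 4) < 1024 is n = 14 (where E[X] = 1001/1024 ≈ 0.978). Hence R_4(4) > 14, i.e. R_4(4) ≥ 15.

Largest n = 14; hence R_4(4) > 14.


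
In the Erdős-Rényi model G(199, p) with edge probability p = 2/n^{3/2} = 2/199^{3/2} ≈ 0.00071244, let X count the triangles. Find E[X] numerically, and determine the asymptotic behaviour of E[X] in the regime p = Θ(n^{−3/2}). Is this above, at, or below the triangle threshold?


Number of potential triangles: C(199, 3) = 1293699.
Each occurs with probability p³ ≈ (0.00071244)³ ≈ 3.6161892e-10.
By linearity: E[X] = C(199, 3)·p³ ≈ 1293699 · 3.6161892e-10 ≈ 0.00047.
Since α = 3/2 > 1, p = c/n^{3/2} = o(1/n) is below the triangle threshold p ~ 1/n. Asymptotically E[X] ~ (c³/6)·n^{3(1−α)} = (2³/6)·n^{-1.5} → 0, so by Markov's inequality G has no triangles w.h.p.

E[X] ≈ 0.00047; in regime p = Θ(1/n^{3/2}) E[X] tends to 0 (below the triangle threshold p ~ 1/n).


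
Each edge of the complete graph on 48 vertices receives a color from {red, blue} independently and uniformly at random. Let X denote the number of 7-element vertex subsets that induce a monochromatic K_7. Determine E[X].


Let X = Σ_S X_S over the C(48, 7) = 73629072 subsets S of size 7, where X_S = 1 if the K_7 on S is monochromatic.
For a fixed S, the K_7 on S has C(7, 2) = 21 edges. P[all 21 edges red] = (1/2)^21, and likewise for blue, so P[monochromatic] = 2·(1/2)^21 = 2^{1 − 21} = 1/1048576.
By linearity: E[X] = C(48, 7) · 2^{1 − 21} = 73629072 · 1/1048576 = 4601817/65536.
Numerically: E[X] ≈ 70.218155.

E[X] = C(48,7)·2^(1−C(7,2)) = 4601817/65536 ≈ 70.218155.


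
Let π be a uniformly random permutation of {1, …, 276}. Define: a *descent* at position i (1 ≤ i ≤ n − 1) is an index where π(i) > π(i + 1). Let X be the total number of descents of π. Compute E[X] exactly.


Write X = Σ X_I over i = 1, …, 275, with X_I the indicator of one descent.
There are 275 indicators.
For each fixed i, the pair (π(i), π(i+1)) is a uniformly random ordered pair of distinct values from {1, …, 276}; by symmetry P[π(i) > π(i+1)] = 1/2.
By linearity: E[X] = 275 · (1/2) = (276 − 1) · (1/2) = 275/2 ≈ 137.50000.

E[X] = 275/2 = 137.50000.


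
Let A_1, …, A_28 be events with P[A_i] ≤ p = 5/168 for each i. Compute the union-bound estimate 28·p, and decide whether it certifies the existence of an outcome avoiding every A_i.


Union bound: P[∪_{i=1}^{28} A_i] ≤ Σ_i P[A_i] ≤ 28·p = 28·(5/168) = 5/6.
Numerically: 5/6 ≈ 0.8333.
Is 5/6 < 1? YES.
Since P[∪ A_i] ≤ 5/6 < 1, the complement has P[∩ A_i^c] ≥ 1 − 5/6 = 1/6 > 0, so some outcome avoids every A_i.

28·p = 5/6 ≈ 0.8333; existence CERTIFIED by the union bound.


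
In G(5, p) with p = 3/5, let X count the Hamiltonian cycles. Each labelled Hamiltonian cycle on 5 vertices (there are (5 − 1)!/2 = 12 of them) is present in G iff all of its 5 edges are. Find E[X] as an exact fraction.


K_5 has (5 − 1)!/2 = 12 labelled Hamiltonian cycles.
For each such Hamiltonian cycle H, let X_H = 1 if all 5 edges of H are present in G. Then P[X_H = 1] = p^{5} = (3/5)^{5} = 243/3125.
By linearity: E[X] = Σ_H E[X_H] = 12 · p^{5} = 12 · 243/3125 = 2916/3125.
Numerically: E[X] ≈ 0.93312.

E[X] = 12 · (3/5)^{5} = 2916/3125 ≈ 0.93312.


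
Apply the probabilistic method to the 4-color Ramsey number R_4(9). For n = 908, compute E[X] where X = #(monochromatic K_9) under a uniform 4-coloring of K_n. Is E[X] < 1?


E[X] = C(908, 9) · 4^{1 − 36} = 1111058428637338083100 · 4^{−35} = 1111058428637338083100/1180591620717411303424.
As a reduced fraction: E[X] = 277764607159334520775/295147905179352825856 ≈ 0.94110.
Is E[X] < 1? YES.
Since E[X] < 1, there exists a 4-coloring of K_{908} with no monochromatic K_9; hence R_4(9) > 908.

E[X] = 277764607159334520775/295147905179352825856 ≈ 0.94110; E[X] < 1, so R_4(9) > 908.


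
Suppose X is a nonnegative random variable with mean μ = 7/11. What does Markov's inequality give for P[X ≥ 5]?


μ = E[X] = 7/11, a = 5.
Markov: P[X ≥ 5] ≤ μ/a = (7/11)/5 = 7/55.
Numerically: ≈ 0.127273.
(Since a = 5 > μ = 0.636364, the bound 7/55 is < 1 and informative.)

P[X ≥ 5] ≤ 7/55 ≈ 0.127273.


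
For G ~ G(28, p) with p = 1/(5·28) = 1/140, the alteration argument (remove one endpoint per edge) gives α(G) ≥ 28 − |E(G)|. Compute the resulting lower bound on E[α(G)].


E[|E(G)|] = C(28, 2)·p = 378 · (1/140) = 27/10.
E[α(G)] ≥ n − E[|E(G)|] = 28 − 27/10 = 253/10.
Numerically: ≈ 25.300.
(This is only a lower bound; the true E[α(G)] may be larger.)

E[α(G)] ≥ 253/10 ≈ 25.300.


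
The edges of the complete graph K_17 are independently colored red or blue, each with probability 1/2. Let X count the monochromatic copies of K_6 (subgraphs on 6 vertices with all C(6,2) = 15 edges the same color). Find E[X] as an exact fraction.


Let X = Σ_S X_S over the C(17, 6) = 12376 subsets S of size 6, where X_S = 1 if the K_6 on S is monochromatic.
For a fixed S, the K_6 on S has C(6, 2) = 15 edges. P[all 15 edges red] = (1/2)^15, and likewise for blue, so P[monochromatic] = 2·(1/2)^15 = 2^{1 − 15} = 1/16384.
By linearity of expectation: E[X] = C(17, 6) · 2^{1 − 15} = 12376 · 1/16384 = 1547/2048.
Numerically: E[X] ≈ 0.755.

E[X] = C(17,6)·2^(1−C(6,2)) = 1547/2048 ≈ 0.755.


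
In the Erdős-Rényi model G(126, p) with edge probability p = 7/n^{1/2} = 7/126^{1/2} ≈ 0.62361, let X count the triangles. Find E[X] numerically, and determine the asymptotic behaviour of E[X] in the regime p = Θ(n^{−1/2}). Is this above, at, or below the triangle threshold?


Number of potential triangles: C(126, 3) = 325500.
Each occurs with probability p³ ≈ (0.62361)³ ≈ 2.4251483e-01.
By linearity: E[X] = C(126, 3)·p³ ≈ 325500 · 2.4251483e-01 ≈ 78938.57737.
Since α = 1/2 < 1, p = c/n^{1/2} ≫ 1/n is above the triangle threshold p ~ 1/n. Asymptotically E[X] ~ (c³/6)·n^{3(1−α)} = (7³/6)·n^{1.5} → ∞; triangles are abundant w.h.p.

E[X] ≈ 78938.57737; in regime p = Θ(1/n^{1/2}) E[X] diverges (above the triangle threshold p ~ 1/n).


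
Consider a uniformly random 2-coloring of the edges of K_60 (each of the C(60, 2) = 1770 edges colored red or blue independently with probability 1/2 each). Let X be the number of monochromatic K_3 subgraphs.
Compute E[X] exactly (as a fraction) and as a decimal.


Let X = Σ_S X_S over the C(60, 3) = 34220 subsets S of size 3, where X_S = 1 if the K_3 on S is monochromatic.
For a fixed S, the K_3 on S has C(3, 2) = 3 edges. P[all 3 edges red] = (1/2)^3, and likewise for blue, so P[monochromatic] = 2·(1/2)^3 = 2^{1 − 3} = 1/4.
Summing: E[X] = C(60, 3) · 2^{1 − 3} = 34220 · 1/4 = 8555.
Numerically: E[X] ≈ 8555.00000.

E[X] = C(60,3)·2^(1−C(3,2)) = 8555 ≈ 8555.00000.


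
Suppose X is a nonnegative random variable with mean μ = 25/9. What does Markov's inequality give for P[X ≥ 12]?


μ = E[X] = 25/9, a = 12.
Markov: P[X ≥ 12] ≤ μ/a = (25/9)/12 = 25/108.
Numerically: ≈ 0.23148.
(Since a = 12 > μ = 2.77778, the bound 25/108 is < 1 and informative.)

P[X ≥ 12] ≤ 25/108 ≈ 0.23148.


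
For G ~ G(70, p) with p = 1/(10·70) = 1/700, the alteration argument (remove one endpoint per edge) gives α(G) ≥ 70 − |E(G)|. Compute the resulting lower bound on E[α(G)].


E[|E(G)|] = C(70, 2)·p = 2415 · (1/700) = 69/20.
E[α(G)] ≥ n − E[|E(G)|] = 70 − 69/20 = 1331/20.
Numerically: ≈ 66.55000.
(This is only a lower bound; the true E[α(G)] may be larger.)

E[α(G)] ≥ 1331/20 ≈ 66.55000.


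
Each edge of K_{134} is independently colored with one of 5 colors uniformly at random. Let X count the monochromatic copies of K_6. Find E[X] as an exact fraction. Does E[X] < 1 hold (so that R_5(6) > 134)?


E[X] = C(134, 6) · 5^{1 − 15} = 7177979809 · 5^{−14} = 7177979809/6103515625.
As a reduced fraction: E[X] = 7177979809/6103515625 ≈ 1.17604.
Is E[X] < 1? NO.
Since E[X] ≥ 1, the first-moment bound is inconclusive at n = 134; it does NOT by itself certify R_5(6) > 134.

E[X] = 7177979809/6103515625 ≈ 1.17604; E[X] ≥ 1; first-moment method inconclusive here.


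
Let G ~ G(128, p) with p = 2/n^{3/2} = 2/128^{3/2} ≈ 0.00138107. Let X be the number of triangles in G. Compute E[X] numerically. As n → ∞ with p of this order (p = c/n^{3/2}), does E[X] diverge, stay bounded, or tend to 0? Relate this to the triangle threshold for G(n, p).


Number of potential triangles: C(128, 3) = 341376.
Each occurs with probability p³ ≈ (0.00138107)³ ≈ 2.63417803e-09.
By linearity: E[X] = C(128, 3)·p³ ≈ 341376 · 2.63417803e-09 ≈ 0.000899.
Since α = 3/2 > 1, p = c/n^{3/2} = o(1/n) is below the triangle threshold p ~ 1/n. Asymptotically E[X] ~ (c³/6)·n^{3(1−α)} = (2³/6)·n^{-1.5} → 0, so by Markov's inequality G has no triangles w.h.p.

E[X] ≈ 0.000899; in regime p = Θ(1/n^{3/2}) E[X] tends to 0 (below the triangle threshold p ~ 1/n).


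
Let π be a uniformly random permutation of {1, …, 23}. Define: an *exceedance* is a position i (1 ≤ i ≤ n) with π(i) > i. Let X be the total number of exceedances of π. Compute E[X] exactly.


Write X = Σ_{i=1}^{23} X_i, where X_i = 1_{π(i) > i}.
For each fixed i, π(i) is uniform over {1, …, 23} (marginal of a uniform permutation), so P[π(i) > i] = (n − i)/n. Summing: Σ_{i=1}^{23} (n − i)/n = (0 + 1 + … + 22)/23 = 23(23 − 1)/(2·23) = (23 − 1)/2.
Hence E[X] = Σ_{i=1}^{23} (23 − i)/23 = 11 ≈ 11.000000.

E[X] = 11 = 11.000000.


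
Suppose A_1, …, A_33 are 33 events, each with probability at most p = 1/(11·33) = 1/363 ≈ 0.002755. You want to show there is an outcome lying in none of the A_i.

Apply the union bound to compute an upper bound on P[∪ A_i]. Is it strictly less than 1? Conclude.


Union bound: P[∪_{i=1}^{33} A_i] ≤ Σ_i P[A_i] ≤ 33·p = 33·(1/363) = 1/11.
Numerically: 1/11 ≈ 0.090909.
Is 1/11 < 1? YES.
Since P[∪ A_i] ≤ 1/11 < 1, the complement has P[∩ A_i^c] ≥ 1 − 1/11 = 10/11 > 0, so some outcome avoids every A_i.

33·p = 1/11 ≈ 0.090909; existence CERTIFIED by the union bound.


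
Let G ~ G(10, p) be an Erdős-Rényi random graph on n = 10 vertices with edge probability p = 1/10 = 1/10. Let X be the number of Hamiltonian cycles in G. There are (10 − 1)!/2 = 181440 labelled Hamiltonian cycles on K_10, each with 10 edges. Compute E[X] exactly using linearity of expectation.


K_10 has (10 − 1)!/2 = 181440 labelled Hamiltonian cycles.
For each such Hamiltonian cycle H, let X_H = 1 if all 10 edges of H are present in G. Then P[X_H = 1] = p^{10} = (1/10)^{10} = 1/10000000000.
By linearity of expectation: E[X] = Σ_H E[X_H] = 181440 · p^{10} = 181440 · 1/10000000000 = 567/31250000.
Numerically: E[X] ≈ 1.8144e-05.

E[X] = 181440 · (1/10)^{10} = 567/31250000 ≈ 1.8144e-05.


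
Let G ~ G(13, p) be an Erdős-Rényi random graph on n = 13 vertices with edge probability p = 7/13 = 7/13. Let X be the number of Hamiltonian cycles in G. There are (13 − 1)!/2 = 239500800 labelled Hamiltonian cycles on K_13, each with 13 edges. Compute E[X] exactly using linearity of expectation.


K_13 has (13 − 1)!/2 = 239500800 labelled Hamiltonian cycles.
For each such Hamiltonian cycle H, let X_H = 1 if all 13 edges of H are present in G. Then P[X_H = 1] = p^{13} = (7/13)^{13} = 96889010407/302875106592253.
By linearity: E[X] = Σ_H E[X_H] = 239500800 · p^{13} = 239500800 · 96889010407/302875106592253 = 23204995503684825600/302875106592253.
Numerically: E[X] ≈ 76616.

E[X] = 239500800 · (7/13)^{13} = 23204995503684825600/302875106592253 ≈ 76616.


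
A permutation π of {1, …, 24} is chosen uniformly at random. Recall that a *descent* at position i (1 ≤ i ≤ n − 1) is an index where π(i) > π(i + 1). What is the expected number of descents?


Write X = Σ X_I over i = 1, …, 23, with X_I the indicator of one descent.
There are 23 indicators.
For each fixed i, the pair (π(i), π(i+1)) is a uniformly random ordered pair of distinct values from {1, …, 24}; by symmetry P[π(i) > π(i+1)] = 1/2.
By linearity: E[X] = 23 · (1/2) = (24 − 1) · (1/2) = 23/2 ≈ 11.50000.

E[X] = 23/2 = 11.50000.


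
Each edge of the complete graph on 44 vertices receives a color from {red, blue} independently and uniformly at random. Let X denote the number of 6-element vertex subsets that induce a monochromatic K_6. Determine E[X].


Let X = Σ_S X_S over the C(44, 6) = 7059052 subsets S of size 6, where X_S = 1 if the K_6 on S is monochromatic.
For a fixed S, the K_6 on S has C(6, 2) = 15 edges. P[all 15 edges red] = (1/2)^15, and likewise for blue, so P[monochromatic] = 2·(1/2)^15 = 2^{1 − 15} = 1/16384.
By linearity of expectation: E[X] = C(44, 6) · 2^{1 − 15} = 7059052 · 1/16384 = 1764763/4096.
Numerically: E[X] ≈ 430.850.

E[X] = C(44,6)·2^(1−C(6,2)) = 1764763/4096 ≈ 430.850.


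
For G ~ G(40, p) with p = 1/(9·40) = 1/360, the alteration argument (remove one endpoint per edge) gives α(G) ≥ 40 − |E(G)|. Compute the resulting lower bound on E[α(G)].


E[|E(G)|] = C(40, 2)·p = 780 · (1/360) = 13/6.
E[α(G)] ≥ n − E[|E(G)|] = 40 − 13/6 = 227/6.
Numerically: ≈ 37.8333.
(This is only a lower bound; the true E[α(G)] may be larger.)

E[α(G)] ≥ 227/6 ≈ 37.8333.


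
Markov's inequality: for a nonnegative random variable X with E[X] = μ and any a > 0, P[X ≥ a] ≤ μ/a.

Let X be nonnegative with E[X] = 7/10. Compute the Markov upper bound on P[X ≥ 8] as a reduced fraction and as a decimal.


μ = E[X] = 7/10, a = 8.
Markov: P[X ≥ 8] ≤ μ/a = (7/10)/8 = 7/80.
Numerically: ≈ 0.087.
(Since a = 8 > μ = 0.700, the bound 7/80 is < 1 and informative.)

P[X ≥ 8] ≤ 7/80 ≈ 0.087.


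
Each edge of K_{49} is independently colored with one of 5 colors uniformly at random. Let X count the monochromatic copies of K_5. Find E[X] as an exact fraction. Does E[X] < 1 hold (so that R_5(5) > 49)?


E[X] = C(49, 5) · 5^{1 − 10} = 1906884 · 5^{−9} = 1906884/1953125.
As a reduced fraction: E[X] = 1906884/1953125 ≈ 0.976325.
Is E[X] < 1? YES.
Since E[X] < 1, there exists a 5-coloring of K_{49} with no monochromatic K_5; hence R_5(5) > 49.

E[X] = 1906884/1953125 ≈ 0.976325; E[X] < 1, so R_5(5) > 49.


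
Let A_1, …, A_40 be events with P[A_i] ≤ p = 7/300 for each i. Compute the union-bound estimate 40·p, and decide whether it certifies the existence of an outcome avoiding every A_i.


Union bound: P[∪_{i=1}^{40} A_i] ≤ Σ_i P[A_i] ≤ 40·p = 40·(7/300) = 14/15.
Numerically: 14/15 ≈ 0.93333.
Is 14/15 < 1? YES.
Since P[∪ A_i] ≤ 14/15 < 1, the complement has P[∩ A_i^c] ≥ 1 − 14/15 = 1/15 > 0, so some outcome avoids every A_i.

40·p = 14/15 ≈ 0.93333; existence CERTIFIED by the union bound.


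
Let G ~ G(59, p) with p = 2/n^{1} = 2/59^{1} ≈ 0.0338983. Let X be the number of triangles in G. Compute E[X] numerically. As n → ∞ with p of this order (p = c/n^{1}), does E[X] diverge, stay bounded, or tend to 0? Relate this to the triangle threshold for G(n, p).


Number of potential triangles: C(59, 3) = 32509.
Each occurs with probability p³ ≈ (0.0338983)³ ≈ 3.89523759e-05.
By linearity: E[X] = C(59, 3)·p³ ≈ 32509 · 3.89523759e-05 ≈ 1.266303.
Here α = 1, so p = 2/n is exactly at the triangle threshold p ~ 1/n. Asymptotically E[X] → c³/6 = 2³/6 = 4/3 ≈ 1.333333, a bounded constant. In this regime the triangle count is asymptotically Poisson(c³/6).

E[X] ≈ 1.266303; in regime p = Θ(1/n^{1}) E[X] stays bounded (at the triangle threshold p ~ 1/n).


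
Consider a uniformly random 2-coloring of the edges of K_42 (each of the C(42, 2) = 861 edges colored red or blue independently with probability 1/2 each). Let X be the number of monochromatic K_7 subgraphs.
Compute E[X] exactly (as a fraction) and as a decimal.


Let X = Σ_S X_S over the C(42, 7) = 26978328 subsets S of size 7, where X_S = 1 if the K_7 on S is monochromatic.
For a fixed S, the K_7 on S has C(7, 2) = 21 edges. P[all 21 edges red] = (1/2)^21, and likewise for blue, so P[monochromatic] = 2·(1/2)^21 = 2^{1 − 21} = 1/1048576.
By linearity of expectation: E[X] = C(42, 7) · 2^{1 − 21} = 26978328 · 1/1048576 = 3372291/131072.
Numerically: E[X] ≈ 25.728539.

E[X] = C(42,7)·2^(1−C(7,2)) = 3372291/131072 ≈ 25.728539.


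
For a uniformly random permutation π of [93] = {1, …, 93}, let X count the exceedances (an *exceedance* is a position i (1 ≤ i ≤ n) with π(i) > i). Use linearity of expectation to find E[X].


Write X = Σ_{i=1}^{93} X_i, where X_i = 1_{π(i) > i}.
For each fixed i, π(i) is uniform over {1, …, 93} (marginal of a uniform permutation), so P[π(i) > i] = (n − i)/n. Summing: Σ_{i=1}^{93} (n − i)/n = (0 + 1 + … + 92)/93 = 93(93 − 1)/(2·93) = (93 − 1)/2.
Hence E[X] = Σ_{i=1}^{93} (93 − i)/93 = 46 ≈ 46.0000.

E[X] = 46 = 46.0000.


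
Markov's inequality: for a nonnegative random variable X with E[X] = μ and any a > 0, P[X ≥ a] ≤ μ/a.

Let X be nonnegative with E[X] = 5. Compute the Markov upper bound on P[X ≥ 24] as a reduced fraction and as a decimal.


μ = E[X] = 5, a = 24.
Markov: P[X ≥ 24] ≤ μ/a = (5)/24 = 5/24.
Numerically: ≈ 0.2083.
(Since a = 24 > μ = 5.0000, the bound 5/24 is < 1 and informative.)

P[X ≥ 24] ≤ 5/24 ≈ 0.2083.


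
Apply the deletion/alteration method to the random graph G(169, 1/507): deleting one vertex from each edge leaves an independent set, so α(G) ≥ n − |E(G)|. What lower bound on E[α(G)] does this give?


E[|E(G)|] = C(169, 2)·p = 14196 · (1/507) = 28.
E[α(G)] ≥ n − E[|E(G)|] = 169 − 28 = 141.
Numerically: ≈ 141.000.
(This is only a lower bound; the true E[α(G)] may be larger.)

E[α(G)] ≥ 141 ≈ 141.000.


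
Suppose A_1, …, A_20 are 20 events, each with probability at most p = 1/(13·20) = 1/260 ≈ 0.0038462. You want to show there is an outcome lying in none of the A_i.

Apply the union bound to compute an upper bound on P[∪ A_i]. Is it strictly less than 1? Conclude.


Union bound: P[∪_{i=1}^{20} A_i] ≤ Σ_i P[A_i] ≤ 20·p = 20·(1/260) = 1/13.
Numerically: 1/13 ≈ 0.0769231.
Is 1/13 < 1? YES.
Since P[∪ A_i] ≤ 1/13 < 1, the complement has P[∩ A_i^c] ≥ 1 − 1/13 = 12/13 > 0, so some outcome avoids every A_i.

20·p = 1/13 ≈ 0.0769231; existence CERTIFIED by the union bound.


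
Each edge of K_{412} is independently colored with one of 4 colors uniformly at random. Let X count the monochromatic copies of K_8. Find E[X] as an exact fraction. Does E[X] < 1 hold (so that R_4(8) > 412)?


E[X] = C(412, 8) · 4^{1 − 28} = 19229204065337145 · 4^{−27} = 19229204065337145/18014398509481984.
As a reduced fraction: E[X] = 19229204065337145/18014398509481984 ≈ 1.0674.
Is E[X] < 1? NO.
Since E[X] ≥ 1, the first-moment bound is inconclusive at n = 412; it does NOT by itself certify R_4(8) > 412.

E[X] = 19229204065337145/18014398509481984 ≈ 1.0674; E[X] ≥ 1; first-moment method inconclusive here.


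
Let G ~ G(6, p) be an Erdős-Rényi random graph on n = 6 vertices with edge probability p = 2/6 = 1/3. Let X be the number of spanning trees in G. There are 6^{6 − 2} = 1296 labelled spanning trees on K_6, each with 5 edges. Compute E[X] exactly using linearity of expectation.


K_6 has 6^{6 − 2} = 1296 labelled spanning trees.
For each such spanning tree H, let X_H = 1 if all 5 edges of H are present in G. Then P[X_H = 1] = p^{5} = (1/3)^{5} = 1/243.
By linearity: E[X] = Σ_H E[X_H] = 1296 · p^{5} = 1296 · 1/243 = 16/3.
Numerically: E[X] ≈ 5.333.

E[X] = 1296 · (1/3)^{5} = 16/3 ≈ 5.333.


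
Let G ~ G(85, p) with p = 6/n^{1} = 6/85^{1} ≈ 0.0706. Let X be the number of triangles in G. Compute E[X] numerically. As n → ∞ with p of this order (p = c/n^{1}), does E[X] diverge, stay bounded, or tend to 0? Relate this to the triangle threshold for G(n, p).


Number of potential triangles: C(85, 3) = 98770.
Each occurs with probability p³ ≈ (0.0706)³ ≈ 3.51720e-04.
By linearity: E[X] = C(85, 3)·p³ ≈ 98770 · 3.51720e-04 ≈ 34.739.
Here α = 1, so p = 6/n is exactly at the triangle threshold p ~ 1/n. Asymptotically E[X] → c³/6 = 6³/6 = 36 ≈ 36.000, a bounded constant. In this regime the triangle count is asymptotically Poisson(c³/6).

E[X] ≈ 34.739; in regime p = Θ(1/n^{1}) E[X] stays bounded (at the triangle threshold p ~ 1/n).


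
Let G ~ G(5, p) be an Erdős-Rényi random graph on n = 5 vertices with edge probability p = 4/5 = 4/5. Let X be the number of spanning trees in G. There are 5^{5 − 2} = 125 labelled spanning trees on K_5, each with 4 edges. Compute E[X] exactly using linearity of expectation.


K_5 has 5^{5 − 2} = 125 labelled spanning trees.
For each such spanning tree H, let X_H = 1 if all 4 edges of H are present in G. Then P[X_H = 1] = p^{4} = (4/5)^{4} = 256/625.
By linearity: E[X] = Σ_H E[X_H] = 125 · p^{4} = 125 · 256/625 = 256/5.
Numerically: E[X] ≈ 51.2.

E[X] = 125 · (4/5)^{4} = 256/5 ≈ 51.2.


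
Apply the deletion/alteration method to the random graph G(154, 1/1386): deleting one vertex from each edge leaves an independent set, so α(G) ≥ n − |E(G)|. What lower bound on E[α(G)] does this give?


E[|E(G)|] = C(154, 2)·p = 11781 · (1/1386) = 17/2.
E[α(G)] ≥ n − E[|E(G)|] = 154 − 17/2 = 291/2.
Numerically: ≈ 145.500000.
(This is only a lower bound; the true E[α(G)] may be larger.)

E[α(G)] ≥ 291/2 ≈ 145.500000.


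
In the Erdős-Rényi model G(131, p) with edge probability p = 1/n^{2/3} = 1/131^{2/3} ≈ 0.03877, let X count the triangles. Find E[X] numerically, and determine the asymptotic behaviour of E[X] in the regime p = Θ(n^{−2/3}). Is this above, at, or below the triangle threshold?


Number of potential triangles: C(131, 3) = 366145.
Each occurs with probability p³ ≈ (0.03877)³ ≈ 5.827166e-05.
By linearity: E[X] = C(131, 3)·p³ ≈ 366145 · 5.827166e-05 ≈ 21.3359.
Since α = 2/3 < 1, p = c/n^{2/3} ≫ 1/n is above the triangle threshold p ~ 1/n. Asymptotically E[X] ~ (c³/6)·n^{3(1−α)} = (1³/6)·n^{1} → ∞; triangles are abundant w.h.p.

E[X] ≈ 21.3359; in regime p = Θ(1/n^{2/3}) E[X] diverges (above the triangle threshold p ~ 1/n).


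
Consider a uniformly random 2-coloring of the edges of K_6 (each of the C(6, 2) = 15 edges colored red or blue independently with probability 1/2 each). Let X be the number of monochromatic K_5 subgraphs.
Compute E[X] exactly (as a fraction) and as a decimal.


Let X = Σ_S X_S over the C(6, 5) = 6 subsets S of size 5, where X_S = 1 if the K_5 on S is monochromatic.
For a fixed S, the K_5 on S has C(5, 2) = 10 edges. P[all 10 edges red] = (1/2)^10, and likewise for blue, so P[monochromatic] = 2·(1/2)^10 = 2^{1 − 10} = 1/512.
By linearity: E[X] = C(6, 5) · 2^{1 − 10} = 6 · 1/512 = 3/256.
Numerically: E[X] ≈ 0.012.

E[X] = C(6,5)·2^(1−C(5,2)) = 3/256 ≈ 0.012.


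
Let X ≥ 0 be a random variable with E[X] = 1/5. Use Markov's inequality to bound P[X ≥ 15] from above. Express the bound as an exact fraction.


μ = E[X] = 1/5, a = 15.
Markov: P[X ≥ 15] ≤ μ/a = (1/5)/15 = 1/75.
Numerically: ≈ 0.0133.
(Since a = 15 > μ = 0.2000, the bound 1/75 is < 1 and informative.)

P[X ≥ 15] ≤ 1/75 ≈ 0.0133.


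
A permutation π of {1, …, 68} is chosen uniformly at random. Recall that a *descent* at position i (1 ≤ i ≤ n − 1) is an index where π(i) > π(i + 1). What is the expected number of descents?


Write X = Σ X_I over i = 1, …, 67, with X_I the indicator of one descent.
There are 67 indicators.
For each fixed i, the pair (π(i), π(i+1)) is a uniformly random ordered pair of distinct values from {1, …, 68}; by symmetry P[π(i) > π(i+1)] = 1/2.
By linearity: E[X] = 67 · (1/2) = (68 − 1) · (1/2) = 67/2 ≈ 33.500.

E[X] = 67/2 = 33.500.


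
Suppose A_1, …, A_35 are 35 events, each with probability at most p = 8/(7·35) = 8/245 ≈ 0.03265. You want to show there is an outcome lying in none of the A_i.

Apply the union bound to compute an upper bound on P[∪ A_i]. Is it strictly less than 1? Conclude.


Union bound: P[∪_{i=1}^{35} A_i] ≤ Σ_i P[A_i] ≤ 35·p = 35·(8/245) = 8/7.
Numerically: 8/7 ≈ 1.14286.
Is 8/7 < 1? NO.
Since the bound 8/7 is ≥ 1, the union bound is uninformative here; it does NOT by itself certify existence.

35·p = 8/7 ≈ 1.14286; existence NOT certified by the union bound.


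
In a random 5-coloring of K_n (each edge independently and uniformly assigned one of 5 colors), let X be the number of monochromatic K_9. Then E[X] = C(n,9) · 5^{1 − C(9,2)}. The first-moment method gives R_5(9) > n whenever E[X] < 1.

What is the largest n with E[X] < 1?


We need C(n, 9) · 5^{1 − 36} < 1, i.e. C(n, 9) < 5^{36 − 1} = 2910383045673370361328125.
Check values of n near the boundary:
  n = 2168: C(2168, 9) = 2867804175977929537095120; 2867804175977929537095120 < 2910383045673370361328125? YES
  n = 2169: C(2169, 9) = 2879753360044504243499683; 2879753360044504243499683 < 2910383045673370361328125? YES
  n = 2170: C(2170, 9) = 2891746779868845075610510; 2891746779868845075610510 < 2910383045673370361328125? YES
  n = 2171: C(2171, 9) = 2903784578674959601827205; 2903784578674959601827205 < 2910383045673370361328125? YES
  n = 2172: C(2172, 9) = 2915866900084148060642020; 2915866900084148060642020 < 2910383045673370361328125? NO
  n = 2173: C(2173, 9) = 2927993888115921319674265; 2927993888115921319674265 < 2910383045673370361328125? NO
The largest n with C(n, 9) < 2910383045673370361328125 is n = 2171 (where E[X] = 580756915734991920365441/582076609134674072265625 ≈ 0.998). Hence R_5(9) > 2171, i.e. R_5(9) ≥ 2172.

Largest n = 2171; hence R_5(9) > 2171.


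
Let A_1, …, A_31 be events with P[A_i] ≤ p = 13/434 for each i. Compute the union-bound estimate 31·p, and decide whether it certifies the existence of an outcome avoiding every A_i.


Union bound: P[∪_{i=1}^{31} A_i] ≤ Σ_i P[A_i] ≤ 31·p = 31·(13/434) = 13/14.
Numerically: 13/14 ≈ 0.92857.
Is 13/14 < 1? YES.
Since P[∪ A_i] ≤ 13/14 < 1, the complement has P[∩ A_i^c] ≥ 1 − 13/14 = 1/14 > 0, so some outcome avoids every A_i.

31·p = 13/14 ≈ 0.92857; existence CERTIFIED by the union bound.


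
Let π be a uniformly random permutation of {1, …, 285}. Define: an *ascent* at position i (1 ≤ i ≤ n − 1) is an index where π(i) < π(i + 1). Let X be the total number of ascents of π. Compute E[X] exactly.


Write X = Σ X_I over i = 1, …, 284, with X_I the indicator of one ascent.
There are 284 indicators.
For each fixed i, the pair (π(i), π(i+1)) is a uniformly random ordered pair of distinct values from {1, …, 285}; by symmetry P[π(i) < π(i+1)] = 1/2.
By linearity: E[X] = 284 · (1/2) = (285 − 1) · (1/2) = 142 ≈ 142.00000.

E[X] = 142 = 142.00000.


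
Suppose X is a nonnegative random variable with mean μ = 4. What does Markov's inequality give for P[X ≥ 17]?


μ = E[X] = 4, a = 17.
Markov: P[X ≥ 17] ≤ μ/a = (4)/17 = 4/17.
Numerically: ≈ 0.2353.
(Since a = 17 > μ = 4.0000, the bound 4/17 is < 1 and informative.)

P[X ≥ 17] ≤ 4/17 ≈ 0.2353.


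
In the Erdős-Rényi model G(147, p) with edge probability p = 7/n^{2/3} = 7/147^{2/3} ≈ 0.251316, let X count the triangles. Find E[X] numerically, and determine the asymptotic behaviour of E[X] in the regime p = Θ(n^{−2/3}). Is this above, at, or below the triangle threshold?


Number of potential triangles: C(147, 3) = 518665.
Each occurs with probability p³ ≈ (0.251316)³ ≈ 1.58730159e-02.
By linearity: E[X] = C(147, 3)·p³ ≈ 518665 · 1.58730159e-02 ≈ 8232.777778.
Since α = 2/3 < 1, p = c/n^{2/3} ≫ 1/n is above the triangle threshold p ~ 1/n. Asymptotically E[X] ~ (c³/6)·n^{3(1−α)} = (7³/6)·n^{1} → ∞; triangles are abundant w.h.p.

E[X] ≈ 8232.777778; in regime p = Θ(1/n^{2/3}) E[X] diverges (above the triangle threshold p ~ 1/n).


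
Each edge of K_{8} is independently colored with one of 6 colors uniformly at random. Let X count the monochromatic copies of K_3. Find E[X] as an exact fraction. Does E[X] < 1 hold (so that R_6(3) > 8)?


E[X] = C(8, 3) · 6^{1 − 3} = 56 · 6^{−2} = 56/36.
As a reduced fraction: E[X] = 14/9 ≈ 1.555556.
Is E[X] < 1? NO.
Since E[X] ≥ 1, the first-moment bound is inconclusive at n = 8; it does NOT by itself certify R_6(3) > 8.

E[X] = 14/9 ≈ 1.555556; E[X] ≥ 1; first-moment method inconclusive here.


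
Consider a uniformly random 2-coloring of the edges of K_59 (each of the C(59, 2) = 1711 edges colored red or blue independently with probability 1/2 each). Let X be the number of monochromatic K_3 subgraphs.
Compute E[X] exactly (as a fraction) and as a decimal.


Let X = Σ_S X_S over the C(59, 3) = 32509 subsets S of size 3, where X_S = 1 if the K_3 on S is monochromatic.
For a fixed S, the K_3 on S has C(3, 2) = 3 edges. P[all 3 edges red] = (1/2)^3, and likewise for blue, so P[monochromatic] = 2·(1/2)^3 = 2^{1 − 3} = 1/4.
By linearity of expectation: E[X] = C(59, 3) · 2^{1 − 3} = 32509 · 1/4 = 32509/4.
Numerically: E[X] ≈ 8127.2500.

E[X] = C(59,3)·2^(1−C(3,2)) = 32509/4 ≈ 8127.2500.


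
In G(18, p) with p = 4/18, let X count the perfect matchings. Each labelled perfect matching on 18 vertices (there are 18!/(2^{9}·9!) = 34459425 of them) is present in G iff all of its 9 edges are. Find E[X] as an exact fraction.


K_18 has 18!/(2^{9}·9!) = 34459425 labelled perfect matchings.
For each such perfect matching H, let X_H = 1 if all 9 edges of H are present in G. Then P[X_H = 1] = p^{9} = (2/9)^{9} = 512/387420489.
By linearity of expectation: E[X] = Σ_H E[X_H] = 34459425 · p^{9} = 34459425 · 512/387420489 = 217817600/4782969.
Numerically: E[X] ≈ 45.5402.

E[X] = 34459425 · (2/9)^{9} = 217817600/4782969 ≈ 45.5402.


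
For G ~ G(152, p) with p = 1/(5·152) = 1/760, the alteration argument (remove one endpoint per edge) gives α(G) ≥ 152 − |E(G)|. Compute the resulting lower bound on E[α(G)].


E[|E(G)|] = C(152, 2)·p = 11476 · (1/760) = 151/10.
E[α(G)] ≥ n − E[|E(G)|] = 152 − 151/10 = 1369/10.
Numerically: ≈ 136.900000.
(This is only a lower bound; the true E[α(G)] may be larger.)

E[α(G)] ≥ 1369/10 ≈ 136.900000.


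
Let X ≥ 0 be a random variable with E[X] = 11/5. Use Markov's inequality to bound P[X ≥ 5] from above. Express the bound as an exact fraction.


μ = E[X] = 11/5, a = 5.
Markov: P[X ≥ 5] ≤ μ/a = (11/5)/5 = 11/25.
Numerically: ≈ 0.4400.
(Since a = 5 > μ = 2.2000, the bound 11/25 is < 1 and informative.)

P[X ≥ 5] ≤ 11/25 ≈ 0.4400.


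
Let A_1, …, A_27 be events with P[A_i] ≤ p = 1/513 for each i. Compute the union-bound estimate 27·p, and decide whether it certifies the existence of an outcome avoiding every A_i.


Union bound: P[∪_{i=1}^{27} A_i] ≤ Σ_i P[A_i] ≤ 27·p = 27·(1/513) = 1/19.
Numerically: 1/19 ≈ 0.0526316.
Is 1/19 < 1? YES.
Since P[∪ A_i] ≤ 1/19 < 1, the complement has P[∩ A_i^c] ≥ 1 − 1/19 = 18/19 > 0, so some outcome avoids every A_i.

27·p = 1/19 ≈ 0.0526316; existence CERTIFIED by the union bound.


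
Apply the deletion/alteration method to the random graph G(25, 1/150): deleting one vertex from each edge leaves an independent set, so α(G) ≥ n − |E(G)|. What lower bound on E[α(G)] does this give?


E[|E(G)|] = C(25, 2)·p = 300 · (1/150) = 2.
E[α(G)] ≥ n − E[|E(G)|] = 25 − 2 = 23.
Numerically: ≈ 23.00000.
(This is only a lower bound; the true E[α(G)] may be larger.)

E[α(G)] ≥ 23 ≈ 23.00000.


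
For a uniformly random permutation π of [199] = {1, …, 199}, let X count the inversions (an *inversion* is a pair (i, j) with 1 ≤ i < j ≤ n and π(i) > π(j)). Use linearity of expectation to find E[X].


Write X = Σ X_I over the C(199, 2) = 19701 pairs i < j, with X_I the indicator of one inversion.
There are 19701 indicators.
For each fixed pair i < j, the values π(i) and π(j) are two distinct elements of {1, …, 199} in uniformly random order; by symmetry P[π(i) > π(j)] = 1/2.
By linearity: E[X] = 19701 · (1/2) = C(199, 2) · (1/2) = 19701/2 = 19701/2 ≈ 9850.50000.

E[X] = 19701/2 = 9850.50000.


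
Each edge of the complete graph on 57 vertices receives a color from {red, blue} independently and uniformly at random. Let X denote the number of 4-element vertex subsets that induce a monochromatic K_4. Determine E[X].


Let X = Σ_S X_S over the C(57, 4) = 395010 subsets S of size 4, where X_S = 1 if the K_4 on S is monochromatic.
For a fixed S, the K_4 on S has C(4, 2) = 6 edges. P[all 6 edges red] = (1/2)^6, and likewise for blue, so P[monochromatic] = 2·(1/2)^6 = 2^{1 − 6} = 1/32.
By linearity: E[X] = C(57, 4) · 2^{1 − 6} = 395010 · 1/32 = 197505/16.
Numerically: E[X] ≈ 12344.06250.

E[X] = C(57,4)·2^(1−C(4,2)) = 197505/16 ≈ 12344.06250.


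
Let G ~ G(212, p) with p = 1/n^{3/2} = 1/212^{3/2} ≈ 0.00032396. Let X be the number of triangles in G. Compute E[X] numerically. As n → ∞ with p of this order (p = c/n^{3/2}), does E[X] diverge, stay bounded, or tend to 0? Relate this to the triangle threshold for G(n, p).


Number of potential triangles: C(212, 3) = 1565620.
Each occurs with probability p³ ≈ (0.00032396)³ ≈ 3.4000760e-11.
By linearity: E[X] = C(212, 3)·p³ ≈ 1565620 · 3.4000760e-11 ≈ 0.00005.
Since α = 3/2 > 1, p = c/n^{3/2} = o(1/n) is below the triangle threshold p ~ 1/n. Asymptotically E[X] ~ (c³/6)·n^{3(1−α)} = (1³/6)·n^{-1.5} → 0, so by Markov's inequality G has no triangles w.h.p.

E[X] ≈ 0.00005; in regime p = Θ(1/n^{3/2}) E[X] tends to 0 (below the triangle threshold p ~ 1/n).


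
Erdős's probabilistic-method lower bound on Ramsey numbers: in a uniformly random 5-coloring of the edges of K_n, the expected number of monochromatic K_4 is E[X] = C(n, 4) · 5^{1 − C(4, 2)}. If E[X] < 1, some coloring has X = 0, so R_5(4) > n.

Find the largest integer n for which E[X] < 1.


We need C(n, 4) · 5^{1 − 6} < 1, i.e. C(n, 4) < 5^{6 − 1} = 3125.
Check values of n near the boundary:
  n = 12: C(12, 4) = 495; 495 < 3125? YES
  n = 13: C(13, 4) = 715; 715 < 3125? YES
  n = 14: C(14, 4) = 1001; 1001 < 3125? YES
  n = 15: C(15, 4) = 1365; 1365 < 3125? YES
  n = 16: C(16, 4) = 1820; 1820 < 3125? YES
  n = 17: C(17, 4) = 2380; 2380 < 3125? YES
  n = 18: C(18, 4) = 3060; 3060 < 3125? YES
  n = 19: C(19, 4) = 3876; 3876 < 3125? NO
The largest n with C(n, 4) < 3125 is n = 18 (where E[X] = 612/625 ≈ 0.979). Hence R_5(4) > 18, i.e. R_5(4) ≥ 19.

Largest n = 18; hence R_5(4) > 18.


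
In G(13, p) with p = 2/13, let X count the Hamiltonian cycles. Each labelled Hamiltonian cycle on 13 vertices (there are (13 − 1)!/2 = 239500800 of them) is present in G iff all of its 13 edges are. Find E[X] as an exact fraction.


K_13 has (13 − 1)!/2 = 239500800 labelled Hamiltonian cycles.
For each such Hamiltonian cycle H, let X_H = 1 if all 13 edges of H are present in G. Then P[X_H = 1] = p^{13} = (2/13)^{13} = 8192/302875106592253.
By linearity of expectation: E[X] = Σ_H E[X_H] = 239500800 · p^{13} = 239500800 · 8192/302875106592253 = 1961990553600/302875106592253.
Numerically: E[X] ≈ 0.00647789.

E[X] = 239500800 · (2/13)^{13} = 1961990553600/302875106592253 ≈ 0.00647789.


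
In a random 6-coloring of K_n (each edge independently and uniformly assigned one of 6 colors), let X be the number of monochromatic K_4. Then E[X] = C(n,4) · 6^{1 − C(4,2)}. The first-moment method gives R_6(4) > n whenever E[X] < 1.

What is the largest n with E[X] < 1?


We need C(n, 4) · 6^{1 − 6} < 1, i.e. C(n, 4) < 6^{6 − 1} = 7776.
Check values of n near the boundary:
  n = 16: C(16, 4) = 1820; 1820 < 7776? YES
  n = 17: C(17, 4) = 2380; 2380 < 7776? YES
  n = 18: C(18, 4) = 3060; 3060 < 7776? YES
  n = 19: C(19, 4) = 3876; 3876 < 7776? YES
  n = 20: C(20, 4) = 4845; 4845 < 7776? YES
  n = 21: C(21, 4) = 5985; 5985 < 7776? YES
  n = 22: C(22, 4) = 7315; 7315 < 7776? YES
  n = 23: C(23, 4) = 8855; 8855 < 7776? NO
  n = 24: C(24, 4) = 10626; 10626 < 7776? NO
The largest n with C(n, 4) < 7776 is n = 22 (where E[X] = 7315/7776 ≈ 0.9407). Hence R_6(4) > 22, i.e. R_6(4) ≥ 23.

Largest n = 22; hence R_6(4) > 22.


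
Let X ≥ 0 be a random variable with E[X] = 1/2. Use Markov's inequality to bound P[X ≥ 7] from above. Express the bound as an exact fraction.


μ = E[X] = 1/2, a = 7.
Markov: P[X ≥ 7] ≤ μ/a = (1/2)/7 = 1/14.
Numerically: ≈ 0.071.
(Since a = 7 > μ = 0.500, the bound 1/14 is < 1 and informative.)

P[X ≥ 7] ≤ 1/14 ≈ 0.071.


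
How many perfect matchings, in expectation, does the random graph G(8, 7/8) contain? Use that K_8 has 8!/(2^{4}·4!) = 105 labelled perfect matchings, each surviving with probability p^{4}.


K_8 has 8!/(2^{4}·4!) = 105 labelled perfect matchings.
For each such perfect matching H, let X_H = 1 if all 4 edges of H are present in G. Then P[X_H = 1] = p^{4} = (7/8)^{4} = 2401/4096.
By linearity: E[X] = Σ_H E[X_H] = 105 · p^{4} = 105 · 2401/4096 = 252105/4096.
Numerically: E[X] ≈ 61.5.

E[X] = 105 · (7/8)^{4} = 252105/4096 ≈ 61.5.


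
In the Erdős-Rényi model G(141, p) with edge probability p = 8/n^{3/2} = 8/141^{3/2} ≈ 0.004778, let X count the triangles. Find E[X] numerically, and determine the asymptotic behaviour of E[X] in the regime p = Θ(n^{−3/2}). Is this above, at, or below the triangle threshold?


Number of potential triangles: C(141, 3) = 457310.
Each occurs with probability p³ ≈ (0.004778)³ ≈ 1.090898e-07.
By linearity: E[X] = C(141, 3)·p³ ≈ 457310 · 1.090898e-07 ≈ 0.0499.
Since α = 3/2 > 1, p = c/n^{3/2} = o(1/n) is below the triangle threshold p ~ 1/n. Asymptotically E[X] ~ (c³/6)·n^{3(1−α)} = (8³/6)·n^{-1.5} → 0, so by Markov's inequality G has no triangles w.h.p.

E[X] ≈ 0.0499; in regime p = Θ(1/n^{3/2}) E[X] tends to 0 (below the triangle threshold p ~ 1/n).
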